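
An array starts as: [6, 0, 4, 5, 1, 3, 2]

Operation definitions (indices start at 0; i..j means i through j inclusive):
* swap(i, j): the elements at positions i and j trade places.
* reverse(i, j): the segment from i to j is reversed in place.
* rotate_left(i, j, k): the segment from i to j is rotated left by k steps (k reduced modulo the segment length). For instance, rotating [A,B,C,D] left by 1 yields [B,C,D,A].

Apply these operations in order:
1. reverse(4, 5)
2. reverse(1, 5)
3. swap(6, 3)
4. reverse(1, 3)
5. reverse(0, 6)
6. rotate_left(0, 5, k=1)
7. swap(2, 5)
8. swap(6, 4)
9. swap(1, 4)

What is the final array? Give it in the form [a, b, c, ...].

After 1 (reverse(4, 5)): [6, 0, 4, 5, 3, 1, 2]
After 2 (reverse(1, 5)): [6, 1, 3, 5, 4, 0, 2]
After 3 (swap(6, 3)): [6, 1, 3, 2, 4, 0, 5]
After 4 (reverse(1, 3)): [6, 2, 3, 1, 4, 0, 5]
After 5 (reverse(0, 6)): [5, 0, 4, 1, 3, 2, 6]
After 6 (rotate_left(0, 5, k=1)): [0, 4, 1, 3, 2, 5, 6]
After 7 (swap(2, 5)): [0, 4, 5, 3, 2, 1, 6]
After 8 (swap(6, 4)): [0, 4, 5, 3, 6, 1, 2]
After 9 (swap(1, 4)): [0, 6, 5, 3, 4, 1, 2]

Answer: [0, 6, 5, 3, 4, 1, 2]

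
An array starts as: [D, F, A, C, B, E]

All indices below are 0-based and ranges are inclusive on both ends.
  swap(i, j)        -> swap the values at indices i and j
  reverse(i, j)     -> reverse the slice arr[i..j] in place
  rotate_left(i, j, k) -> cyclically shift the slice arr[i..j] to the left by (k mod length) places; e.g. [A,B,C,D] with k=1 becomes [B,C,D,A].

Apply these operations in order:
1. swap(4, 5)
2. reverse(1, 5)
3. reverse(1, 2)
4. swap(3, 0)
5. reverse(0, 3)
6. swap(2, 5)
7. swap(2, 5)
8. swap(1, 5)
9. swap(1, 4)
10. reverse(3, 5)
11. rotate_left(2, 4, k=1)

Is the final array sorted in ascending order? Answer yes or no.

Answer: no

Derivation:
After 1 (swap(4, 5)): [D, F, A, C, E, B]
After 2 (reverse(1, 5)): [D, B, E, C, A, F]
After 3 (reverse(1, 2)): [D, E, B, C, A, F]
After 4 (swap(3, 0)): [C, E, B, D, A, F]
After 5 (reverse(0, 3)): [D, B, E, C, A, F]
After 6 (swap(2, 5)): [D, B, F, C, A, E]
After 7 (swap(2, 5)): [D, B, E, C, A, F]
After 8 (swap(1, 5)): [D, F, E, C, A, B]
After 9 (swap(1, 4)): [D, A, E, C, F, B]
After 10 (reverse(3, 5)): [D, A, E, B, F, C]
After 11 (rotate_left(2, 4, k=1)): [D, A, B, F, E, C]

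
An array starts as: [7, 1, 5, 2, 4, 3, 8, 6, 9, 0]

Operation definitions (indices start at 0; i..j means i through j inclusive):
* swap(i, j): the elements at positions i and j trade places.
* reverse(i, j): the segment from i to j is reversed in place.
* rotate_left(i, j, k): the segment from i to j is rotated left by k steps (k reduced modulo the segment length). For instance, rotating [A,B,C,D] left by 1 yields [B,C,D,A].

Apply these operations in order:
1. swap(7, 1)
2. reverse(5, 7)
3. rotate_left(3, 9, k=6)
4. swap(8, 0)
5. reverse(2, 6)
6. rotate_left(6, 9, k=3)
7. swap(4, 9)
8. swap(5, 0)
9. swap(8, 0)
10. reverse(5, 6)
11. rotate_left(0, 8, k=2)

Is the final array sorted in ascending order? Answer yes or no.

Answer: no

Derivation:
After 1 (swap(7, 1)): [7, 6, 5, 2, 4, 3, 8, 1, 9, 0]
After 2 (reverse(5, 7)): [7, 6, 5, 2, 4, 1, 8, 3, 9, 0]
After 3 (rotate_left(3, 9, k=6)): [7, 6, 5, 0, 2, 4, 1, 8, 3, 9]
After 4 (swap(8, 0)): [3, 6, 5, 0, 2, 4, 1, 8, 7, 9]
After 5 (reverse(2, 6)): [3, 6, 1, 4, 2, 0, 5, 8, 7, 9]
After 6 (rotate_left(6, 9, k=3)): [3, 6, 1, 4, 2, 0, 9, 5, 8, 7]
After 7 (swap(4, 9)): [3, 6, 1, 4, 7, 0, 9, 5, 8, 2]
After 8 (swap(5, 0)): [0, 6, 1, 4, 7, 3, 9, 5, 8, 2]
After 9 (swap(8, 0)): [8, 6, 1, 4, 7, 3, 9, 5, 0, 2]
After 10 (reverse(5, 6)): [8, 6, 1, 4, 7, 9, 3, 5, 0, 2]
After 11 (rotate_left(0, 8, k=2)): [1, 4, 7, 9, 3, 5, 0, 8, 6, 2]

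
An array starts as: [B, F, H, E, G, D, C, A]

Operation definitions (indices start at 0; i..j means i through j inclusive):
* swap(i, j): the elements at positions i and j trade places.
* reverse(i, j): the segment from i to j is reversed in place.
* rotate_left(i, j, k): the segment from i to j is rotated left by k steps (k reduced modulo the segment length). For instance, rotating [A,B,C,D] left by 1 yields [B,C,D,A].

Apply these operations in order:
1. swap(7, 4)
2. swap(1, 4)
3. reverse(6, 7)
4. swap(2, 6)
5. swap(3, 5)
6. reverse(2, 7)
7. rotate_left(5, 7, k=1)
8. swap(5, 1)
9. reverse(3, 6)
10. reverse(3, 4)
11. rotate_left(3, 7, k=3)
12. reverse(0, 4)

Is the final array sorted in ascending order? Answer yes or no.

Answer: no

Derivation:
After 1 (swap(7, 4)): [B, F, H, E, A, D, C, G]
After 2 (swap(1, 4)): [B, A, H, E, F, D, C, G]
After 3 (reverse(6, 7)): [B, A, H, E, F, D, G, C]
After 4 (swap(2, 6)): [B, A, G, E, F, D, H, C]
After 5 (swap(3, 5)): [B, A, G, D, F, E, H, C]
After 6 (reverse(2, 7)): [B, A, C, H, E, F, D, G]
After 7 (rotate_left(5, 7, k=1)): [B, A, C, H, E, D, G, F]
After 8 (swap(5, 1)): [B, D, C, H, E, A, G, F]
After 9 (reverse(3, 6)): [B, D, C, G, A, E, H, F]
After 10 (reverse(3, 4)): [B, D, C, A, G, E, H, F]
After 11 (rotate_left(3, 7, k=3)): [B, D, C, H, F, A, G, E]
After 12 (reverse(0, 4)): [F, H, C, D, B, A, G, E]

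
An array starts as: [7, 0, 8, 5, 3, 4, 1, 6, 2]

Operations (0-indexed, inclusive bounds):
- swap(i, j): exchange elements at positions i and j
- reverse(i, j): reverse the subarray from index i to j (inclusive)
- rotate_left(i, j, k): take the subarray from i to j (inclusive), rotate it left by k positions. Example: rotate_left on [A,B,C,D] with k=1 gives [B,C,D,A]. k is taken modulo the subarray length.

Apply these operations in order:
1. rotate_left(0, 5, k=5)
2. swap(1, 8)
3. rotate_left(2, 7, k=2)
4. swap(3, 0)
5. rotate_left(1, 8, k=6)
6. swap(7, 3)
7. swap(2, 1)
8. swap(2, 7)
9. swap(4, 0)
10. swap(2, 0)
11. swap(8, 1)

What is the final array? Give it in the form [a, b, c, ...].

After 1 (rotate_left(0, 5, k=5)): [4, 7, 0, 8, 5, 3, 1, 6, 2]
After 2 (swap(1, 8)): [4, 2, 0, 8, 5, 3, 1, 6, 7]
After 3 (rotate_left(2, 7, k=2)): [4, 2, 5, 3, 1, 6, 0, 8, 7]
After 4 (swap(3, 0)): [3, 2, 5, 4, 1, 6, 0, 8, 7]
After 5 (rotate_left(1, 8, k=6)): [3, 8, 7, 2, 5, 4, 1, 6, 0]
After 6 (swap(7, 3)): [3, 8, 7, 6, 5, 4, 1, 2, 0]
After 7 (swap(2, 1)): [3, 7, 8, 6, 5, 4, 1, 2, 0]
After 8 (swap(2, 7)): [3, 7, 2, 6, 5, 4, 1, 8, 0]
After 9 (swap(4, 0)): [5, 7, 2, 6, 3, 4, 1, 8, 0]
After 10 (swap(2, 0)): [2, 7, 5, 6, 3, 4, 1, 8, 0]
After 11 (swap(8, 1)): [2, 0, 5, 6, 3, 4, 1, 8, 7]

Answer: [2, 0, 5, 6, 3, 4, 1, 8, 7]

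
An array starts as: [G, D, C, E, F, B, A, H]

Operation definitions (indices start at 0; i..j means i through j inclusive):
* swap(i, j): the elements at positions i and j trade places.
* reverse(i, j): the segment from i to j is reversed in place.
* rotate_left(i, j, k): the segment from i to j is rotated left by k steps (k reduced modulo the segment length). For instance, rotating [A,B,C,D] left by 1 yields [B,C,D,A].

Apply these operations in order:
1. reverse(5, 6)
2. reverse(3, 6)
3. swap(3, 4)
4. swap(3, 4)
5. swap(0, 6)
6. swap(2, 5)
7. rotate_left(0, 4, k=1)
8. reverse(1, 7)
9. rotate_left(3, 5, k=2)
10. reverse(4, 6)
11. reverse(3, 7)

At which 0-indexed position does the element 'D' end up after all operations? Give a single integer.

Answer: 0

Derivation:
After 1 (reverse(5, 6)): [G, D, C, E, F, A, B, H]
After 2 (reverse(3, 6)): [G, D, C, B, A, F, E, H]
After 3 (swap(3, 4)): [G, D, C, A, B, F, E, H]
After 4 (swap(3, 4)): [G, D, C, B, A, F, E, H]
After 5 (swap(0, 6)): [E, D, C, B, A, F, G, H]
After 6 (swap(2, 5)): [E, D, F, B, A, C, G, H]
After 7 (rotate_left(0, 4, k=1)): [D, F, B, A, E, C, G, H]
After 8 (reverse(1, 7)): [D, H, G, C, E, A, B, F]
After 9 (rotate_left(3, 5, k=2)): [D, H, G, A, C, E, B, F]
After 10 (reverse(4, 6)): [D, H, G, A, B, E, C, F]
After 11 (reverse(3, 7)): [D, H, G, F, C, E, B, A]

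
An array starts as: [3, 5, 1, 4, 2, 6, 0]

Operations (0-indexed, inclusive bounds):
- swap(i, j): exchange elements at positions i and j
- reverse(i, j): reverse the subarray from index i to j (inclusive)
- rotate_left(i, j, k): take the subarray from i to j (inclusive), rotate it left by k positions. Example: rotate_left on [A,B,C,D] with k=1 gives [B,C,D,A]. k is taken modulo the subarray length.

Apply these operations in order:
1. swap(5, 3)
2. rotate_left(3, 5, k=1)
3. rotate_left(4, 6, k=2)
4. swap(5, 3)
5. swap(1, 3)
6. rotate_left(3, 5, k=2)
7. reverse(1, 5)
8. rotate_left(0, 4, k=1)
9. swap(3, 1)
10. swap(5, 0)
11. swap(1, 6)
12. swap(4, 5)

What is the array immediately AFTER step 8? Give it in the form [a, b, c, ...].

Answer: [0, 5, 2, 1, 3, 4, 6]

Derivation:
After 1 (swap(5, 3)): [3, 5, 1, 6, 2, 4, 0]
After 2 (rotate_left(3, 5, k=1)): [3, 5, 1, 2, 4, 6, 0]
After 3 (rotate_left(4, 6, k=2)): [3, 5, 1, 2, 0, 4, 6]
After 4 (swap(5, 3)): [3, 5, 1, 4, 0, 2, 6]
After 5 (swap(1, 3)): [3, 4, 1, 5, 0, 2, 6]
After 6 (rotate_left(3, 5, k=2)): [3, 4, 1, 2, 5, 0, 6]
After 7 (reverse(1, 5)): [3, 0, 5, 2, 1, 4, 6]
After 8 (rotate_left(0, 4, k=1)): [0, 5, 2, 1, 3, 4, 6]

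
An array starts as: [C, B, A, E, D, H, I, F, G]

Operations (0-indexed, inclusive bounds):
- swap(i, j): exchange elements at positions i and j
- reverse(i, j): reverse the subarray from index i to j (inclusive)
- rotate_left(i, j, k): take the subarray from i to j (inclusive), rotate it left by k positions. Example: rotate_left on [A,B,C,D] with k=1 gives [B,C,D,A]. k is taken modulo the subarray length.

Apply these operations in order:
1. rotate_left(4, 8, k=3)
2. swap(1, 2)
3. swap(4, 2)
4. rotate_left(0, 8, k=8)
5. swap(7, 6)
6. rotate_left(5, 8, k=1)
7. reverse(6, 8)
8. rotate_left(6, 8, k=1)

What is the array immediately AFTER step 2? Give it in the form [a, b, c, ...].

Answer: [C, A, B, E, F, G, D, H, I]

Derivation:
After 1 (rotate_left(4, 8, k=3)): [C, B, A, E, F, G, D, H, I]
After 2 (swap(1, 2)): [C, A, B, E, F, G, D, H, I]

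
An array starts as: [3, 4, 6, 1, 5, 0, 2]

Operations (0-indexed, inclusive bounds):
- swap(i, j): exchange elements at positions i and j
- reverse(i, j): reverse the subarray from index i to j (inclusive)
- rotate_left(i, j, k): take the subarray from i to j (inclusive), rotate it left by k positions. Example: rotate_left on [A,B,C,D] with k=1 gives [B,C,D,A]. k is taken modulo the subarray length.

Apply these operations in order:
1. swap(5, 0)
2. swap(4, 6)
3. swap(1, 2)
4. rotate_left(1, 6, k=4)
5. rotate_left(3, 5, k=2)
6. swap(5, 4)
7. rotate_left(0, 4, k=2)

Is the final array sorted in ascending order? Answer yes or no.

After 1 (swap(5, 0)): [0, 4, 6, 1, 5, 3, 2]
After 2 (swap(4, 6)): [0, 4, 6, 1, 2, 3, 5]
After 3 (swap(1, 2)): [0, 6, 4, 1, 2, 3, 5]
After 4 (rotate_left(1, 6, k=4)): [0, 3, 5, 6, 4, 1, 2]
After 5 (rotate_left(3, 5, k=2)): [0, 3, 5, 1, 6, 4, 2]
After 6 (swap(5, 4)): [0, 3, 5, 1, 4, 6, 2]
After 7 (rotate_left(0, 4, k=2)): [5, 1, 4, 0, 3, 6, 2]

Answer: no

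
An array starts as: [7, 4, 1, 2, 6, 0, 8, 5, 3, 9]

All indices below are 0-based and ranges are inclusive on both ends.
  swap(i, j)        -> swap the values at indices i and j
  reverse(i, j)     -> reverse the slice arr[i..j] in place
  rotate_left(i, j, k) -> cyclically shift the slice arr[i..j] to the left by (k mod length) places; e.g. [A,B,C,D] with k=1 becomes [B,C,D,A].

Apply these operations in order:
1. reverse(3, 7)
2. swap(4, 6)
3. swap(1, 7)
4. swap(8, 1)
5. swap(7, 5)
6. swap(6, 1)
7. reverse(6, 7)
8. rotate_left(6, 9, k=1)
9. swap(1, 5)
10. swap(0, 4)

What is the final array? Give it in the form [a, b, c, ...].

Answer: [6, 4, 1, 5, 7, 8, 3, 2, 9, 0]

Derivation:
After 1 (reverse(3, 7)): [7, 4, 1, 5, 8, 0, 6, 2, 3, 9]
After 2 (swap(4, 6)): [7, 4, 1, 5, 6, 0, 8, 2, 3, 9]
After 3 (swap(1, 7)): [7, 2, 1, 5, 6, 0, 8, 4, 3, 9]
After 4 (swap(8, 1)): [7, 3, 1, 5, 6, 0, 8, 4, 2, 9]
After 5 (swap(7, 5)): [7, 3, 1, 5, 6, 4, 8, 0, 2, 9]
After 6 (swap(6, 1)): [7, 8, 1, 5, 6, 4, 3, 0, 2, 9]
After 7 (reverse(6, 7)): [7, 8, 1, 5, 6, 4, 0, 3, 2, 9]
After 8 (rotate_left(6, 9, k=1)): [7, 8, 1, 5, 6, 4, 3, 2, 9, 0]
After 9 (swap(1, 5)): [7, 4, 1, 5, 6, 8, 3, 2, 9, 0]
After 10 (swap(0, 4)): [6, 4, 1, 5, 7, 8, 3, 2, 9, 0]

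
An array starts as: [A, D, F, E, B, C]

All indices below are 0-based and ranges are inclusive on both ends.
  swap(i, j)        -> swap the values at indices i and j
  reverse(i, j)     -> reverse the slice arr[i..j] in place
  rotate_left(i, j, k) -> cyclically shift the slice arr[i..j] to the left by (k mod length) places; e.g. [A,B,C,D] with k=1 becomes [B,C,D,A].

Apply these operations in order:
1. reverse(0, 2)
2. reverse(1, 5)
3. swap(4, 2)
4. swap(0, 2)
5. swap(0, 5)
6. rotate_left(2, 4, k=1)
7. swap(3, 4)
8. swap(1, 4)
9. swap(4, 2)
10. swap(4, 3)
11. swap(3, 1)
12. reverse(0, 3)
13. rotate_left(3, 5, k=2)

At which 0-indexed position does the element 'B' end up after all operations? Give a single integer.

Answer: 0

Derivation:
After 1 (reverse(0, 2)): [F, D, A, E, B, C]
After 2 (reverse(1, 5)): [F, C, B, E, A, D]
After 3 (swap(4, 2)): [F, C, A, E, B, D]
After 4 (swap(0, 2)): [A, C, F, E, B, D]
After 5 (swap(0, 5)): [D, C, F, E, B, A]
After 6 (rotate_left(2, 4, k=1)): [D, C, E, B, F, A]
After 7 (swap(3, 4)): [D, C, E, F, B, A]
After 8 (swap(1, 4)): [D, B, E, F, C, A]
After 9 (swap(4, 2)): [D, B, C, F, E, A]
After 10 (swap(4, 3)): [D, B, C, E, F, A]
After 11 (swap(3, 1)): [D, E, C, B, F, A]
After 12 (reverse(0, 3)): [B, C, E, D, F, A]
After 13 (rotate_left(3, 5, k=2)): [B, C, E, A, D, F]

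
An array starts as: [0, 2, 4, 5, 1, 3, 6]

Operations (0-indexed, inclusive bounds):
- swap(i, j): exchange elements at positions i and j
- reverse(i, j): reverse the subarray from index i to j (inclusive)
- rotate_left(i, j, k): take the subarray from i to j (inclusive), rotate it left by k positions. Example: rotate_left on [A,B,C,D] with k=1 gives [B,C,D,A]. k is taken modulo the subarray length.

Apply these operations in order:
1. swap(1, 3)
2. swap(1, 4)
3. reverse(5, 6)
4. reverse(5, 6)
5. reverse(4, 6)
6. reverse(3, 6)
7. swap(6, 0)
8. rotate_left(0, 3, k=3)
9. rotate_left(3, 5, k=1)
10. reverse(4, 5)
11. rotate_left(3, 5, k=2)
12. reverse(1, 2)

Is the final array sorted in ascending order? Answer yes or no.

After 1 (swap(1, 3)): [0, 5, 4, 2, 1, 3, 6]
After 2 (swap(1, 4)): [0, 1, 4, 2, 5, 3, 6]
After 3 (reverse(5, 6)): [0, 1, 4, 2, 5, 6, 3]
After 4 (reverse(5, 6)): [0, 1, 4, 2, 5, 3, 6]
After 5 (reverse(4, 6)): [0, 1, 4, 2, 6, 3, 5]
After 6 (reverse(3, 6)): [0, 1, 4, 5, 3, 6, 2]
After 7 (swap(6, 0)): [2, 1, 4, 5, 3, 6, 0]
After 8 (rotate_left(0, 3, k=3)): [5, 2, 1, 4, 3, 6, 0]
After 9 (rotate_left(3, 5, k=1)): [5, 2, 1, 3, 6, 4, 0]
After 10 (reverse(4, 5)): [5, 2, 1, 3, 4, 6, 0]
After 11 (rotate_left(3, 5, k=2)): [5, 2, 1, 6, 3, 4, 0]
After 12 (reverse(1, 2)): [5, 1, 2, 6, 3, 4, 0]

Answer: no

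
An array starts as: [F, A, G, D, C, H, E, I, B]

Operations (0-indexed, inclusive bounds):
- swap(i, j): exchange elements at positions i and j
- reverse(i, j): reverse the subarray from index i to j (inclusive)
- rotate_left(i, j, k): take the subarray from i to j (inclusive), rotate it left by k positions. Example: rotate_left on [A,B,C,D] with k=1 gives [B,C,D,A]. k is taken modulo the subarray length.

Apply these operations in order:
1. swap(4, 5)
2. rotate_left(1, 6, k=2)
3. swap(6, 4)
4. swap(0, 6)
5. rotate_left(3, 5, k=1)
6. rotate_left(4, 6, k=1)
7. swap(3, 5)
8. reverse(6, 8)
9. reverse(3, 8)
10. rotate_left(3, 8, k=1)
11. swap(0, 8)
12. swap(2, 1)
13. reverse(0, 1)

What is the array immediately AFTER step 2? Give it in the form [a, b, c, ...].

After 1 (swap(4, 5)): [F, A, G, D, H, C, E, I, B]
After 2 (rotate_left(1, 6, k=2)): [F, D, H, C, E, A, G, I, B]

Answer: [F, D, H, C, E, A, G, I, B]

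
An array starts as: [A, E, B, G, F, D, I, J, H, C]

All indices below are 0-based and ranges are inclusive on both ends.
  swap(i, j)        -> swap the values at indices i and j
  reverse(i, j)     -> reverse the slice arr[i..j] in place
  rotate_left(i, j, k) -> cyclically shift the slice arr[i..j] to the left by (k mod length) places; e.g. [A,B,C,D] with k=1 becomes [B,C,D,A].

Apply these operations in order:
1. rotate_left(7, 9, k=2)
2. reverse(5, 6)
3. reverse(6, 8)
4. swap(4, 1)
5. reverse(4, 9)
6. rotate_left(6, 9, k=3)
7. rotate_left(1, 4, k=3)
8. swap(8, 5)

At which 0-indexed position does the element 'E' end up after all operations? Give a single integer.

After 1 (rotate_left(7, 9, k=2)): [A, E, B, G, F, D, I, C, J, H]
After 2 (reverse(5, 6)): [A, E, B, G, F, I, D, C, J, H]
After 3 (reverse(6, 8)): [A, E, B, G, F, I, J, C, D, H]
After 4 (swap(4, 1)): [A, F, B, G, E, I, J, C, D, H]
After 5 (reverse(4, 9)): [A, F, B, G, H, D, C, J, I, E]
After 6 (rotate_left(6, 9, k=3)): [A, F, B, G, H, D, E, C, J, I]
After 7 (rotate_left(1, 4, k=3)): [A, H, F, B, G, D, E, C, J, I]
After 8 (swap(8, 5)): [A, H, F, B, G, J, E, C, D, I]

Answer: 6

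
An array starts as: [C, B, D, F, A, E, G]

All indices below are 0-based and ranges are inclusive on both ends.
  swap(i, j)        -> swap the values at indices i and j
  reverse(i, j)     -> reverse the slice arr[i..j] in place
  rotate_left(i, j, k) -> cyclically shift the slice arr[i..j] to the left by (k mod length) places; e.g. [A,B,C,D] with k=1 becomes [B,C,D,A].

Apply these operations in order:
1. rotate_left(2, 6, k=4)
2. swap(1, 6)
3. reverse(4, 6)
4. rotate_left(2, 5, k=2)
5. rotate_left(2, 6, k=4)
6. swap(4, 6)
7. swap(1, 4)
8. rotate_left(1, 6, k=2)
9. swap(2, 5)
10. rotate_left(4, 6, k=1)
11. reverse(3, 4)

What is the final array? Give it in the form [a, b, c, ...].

After 1 (rotate_left(2, 6, k=4)): [C, B, G, D, F, A, E]
After 2 (swap(1, 6)): [C, E, G, D, F, A, B]
After 3 (reverse(4, 6)): [C, E, G, D, B, A, F]
After 4 (rotate_left(2, 5, k=2)): [C, E, B, A, G, D, F]
After 5 (rotate_left(2, 6, k=4)): [C, E, F, B, A, G, D]
After 6 (swap(4, 6)): [C, E, F, B, D, G, A]
After 7 (swap(1, 4)): [C, D, F, B, E, G, A]
After 8 (rotate_left(1, 6, k=2)): [C, B, E, G, A, D, F]
After 9 (swap(2, 5)): [C, B, D, G, A, E, F]
After 10 (rotate_left(4, 6, k=1)): [C, B, D, G, E, F, A]
After 11 (reverse(3, 4)): [C, B, D, E, G, F, A]

Answer: [C, B, D, E, G, F, A]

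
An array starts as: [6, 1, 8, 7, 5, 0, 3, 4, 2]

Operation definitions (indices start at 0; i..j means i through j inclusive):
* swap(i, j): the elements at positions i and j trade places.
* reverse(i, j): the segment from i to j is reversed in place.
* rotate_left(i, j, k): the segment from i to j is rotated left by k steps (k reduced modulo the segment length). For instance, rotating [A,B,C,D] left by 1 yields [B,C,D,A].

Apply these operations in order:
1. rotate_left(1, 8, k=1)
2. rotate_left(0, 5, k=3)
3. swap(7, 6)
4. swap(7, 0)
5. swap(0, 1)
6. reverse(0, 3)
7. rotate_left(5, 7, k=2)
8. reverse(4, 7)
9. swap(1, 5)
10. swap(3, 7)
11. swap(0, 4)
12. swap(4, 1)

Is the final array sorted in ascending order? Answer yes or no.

After 1 (rotate_left(1, 8, k=1)): [6, 8, 7, 5, 0, 3, 4, 2, 1]
After 2 (rotate_left(0, 5, k=3)): [5, 0, 3, 6, 8, 7, 4, 2, 1]
After 3 (swap(7, 6)): [5, 0, 3, 6, 8, 7, 2, 4, 1]
After 4 (swap(7, 0)): [4, 0, 3, 6, 8, 7, 2, 5, 1]
After 5 (swap(0, 1)): [0, 4, 3, 6, 8, 7, 2, 5, 1]
After 6 (reverse(0, 3)): [6, 3, 4, 0, 8, 7, 2, 5, 1]
After 7 (rotate_left(5, 7, k=2)): [6, 3, 4, 0, 8, 5, 7, 2, 1]
After 8 (reverse(4, 7)): [6, 3, 4, 0, 2, 7, 5, 8, 1]
After 9 (swap(1, 5)): [6, 7, 4, 0, 2, 3, 5, 8, 1]
After 10 (swap(3, 7)): [6, 7, 4, 8, 2, 3, 5, 0, 1]
After 11 (swap(0, 4)): [2, 7, 4, 8, 6, 3, 5, 0, 1]
After 12 (swap(4, 1)): [2, 6, 4, 8, 7, 3, 5, 0, 1]

Answer: no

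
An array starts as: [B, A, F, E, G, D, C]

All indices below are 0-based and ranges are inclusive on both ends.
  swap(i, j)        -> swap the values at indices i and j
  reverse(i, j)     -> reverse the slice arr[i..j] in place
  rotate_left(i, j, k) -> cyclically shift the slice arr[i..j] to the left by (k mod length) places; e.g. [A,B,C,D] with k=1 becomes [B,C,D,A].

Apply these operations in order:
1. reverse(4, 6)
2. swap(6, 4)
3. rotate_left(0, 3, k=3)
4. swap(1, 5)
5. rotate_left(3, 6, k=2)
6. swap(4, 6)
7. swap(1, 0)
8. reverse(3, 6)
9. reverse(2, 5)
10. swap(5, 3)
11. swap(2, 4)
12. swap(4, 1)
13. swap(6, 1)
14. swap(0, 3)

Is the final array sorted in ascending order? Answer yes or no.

After 1 (reverse(4, 6)): [B, A, F, E, C, D, G]
After 2 (swap(6, 4)): [B, A, F, E, G, D, C]
After 3 (rotate_left(0, 3, k=3)): [E, B, A, F, G, D, C]
After 4 (swap(1, 5)): [E, D, A, F, G, B, C]
After 5 (rotate_left(3, 6, k=2)): [E, D, A, B, C, F, G]
After 6 (swap(4, 6)): [E, D, A, B, G, F, C]
After 7 (swap(1, 0)): [D, E, A, B, G, F, C]
After 8 (reverse(3, 6)): [D, E, A, C, F, G, B]
After 9 (reverse(2, 5)): [D, E, G, F, C, A, B]
After 10 (swap(5, 3)): [D, E, G, A, C, F, B]
After 11 (swap(2, 4)): [D, E, C, A, G, F, B]
After 12 (swap(4, 1)): [D, G, C, A, E, F, B]
After 13 (swap(6, 1)): [D, B, C, A, E, F, G]
After 14 (swap(0, 3)): [A, B, C, D, E, F, G]

Answer: yes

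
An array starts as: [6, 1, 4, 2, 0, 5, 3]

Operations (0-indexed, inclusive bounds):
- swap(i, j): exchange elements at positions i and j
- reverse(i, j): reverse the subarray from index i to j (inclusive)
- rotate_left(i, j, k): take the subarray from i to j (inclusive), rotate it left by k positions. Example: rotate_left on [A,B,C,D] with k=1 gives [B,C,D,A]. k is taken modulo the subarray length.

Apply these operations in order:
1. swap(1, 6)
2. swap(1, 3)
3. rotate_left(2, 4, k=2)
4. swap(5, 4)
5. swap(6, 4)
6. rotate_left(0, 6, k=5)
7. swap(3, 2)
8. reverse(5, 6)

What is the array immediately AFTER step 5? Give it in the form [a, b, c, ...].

Answer: [6, 2, 0, 4, 1, 3, 5]

Derivation:
After 1 (swap(1, 6)): [6, 3, 4, 2, 0, 5, 1]
After 2 (swap(1, 3)): [6, 2, 4, 3, 0, 5, 1]
After 3 (rotate_left(2, 4, k=2)): [6, 2, 0, 4, 3, 5, 1]
After 4 (swap(5, 4)): [6, 2, 0, 4, 5, 3, 1]
After 5 (swap(6, 4)): [6, 2, 0, 4, 1, 3, 5]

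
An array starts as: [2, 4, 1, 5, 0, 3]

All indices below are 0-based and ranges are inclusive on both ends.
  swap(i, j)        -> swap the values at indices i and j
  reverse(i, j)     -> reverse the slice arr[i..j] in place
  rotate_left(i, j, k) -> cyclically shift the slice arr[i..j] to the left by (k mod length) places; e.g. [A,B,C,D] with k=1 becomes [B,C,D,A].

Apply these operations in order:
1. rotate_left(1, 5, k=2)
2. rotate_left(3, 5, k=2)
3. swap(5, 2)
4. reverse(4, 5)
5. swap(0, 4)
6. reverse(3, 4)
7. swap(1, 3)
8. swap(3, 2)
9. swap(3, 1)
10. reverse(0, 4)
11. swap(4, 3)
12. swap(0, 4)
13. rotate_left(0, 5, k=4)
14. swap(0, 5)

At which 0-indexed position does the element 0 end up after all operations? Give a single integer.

After 1 (rotate_left(1, 5, k=2)): [2, 5, 0, 3, 4, 1]
After 2 (rotate_left(3, 5, k=2)): [2, 5, 0, 1, 3, 4]
After 3 (swap(5, 2)): [2, 5, 4, 1, 3, 0]
After 4 (reverse(4, 5)): [2, 5, 4, 1, 0, 3]
After 5 (swap(0, 4)): [0, 5, 4, 1, 2, 3]
After 6 (reverse(3, 4)): [0, 5, 4, 2, 1, 3]
After 7 (swap(1, 3)): [0, 2, 4, 5, 1, 3]
After 8 (swap(3, 2)): [0, 2, 5, 4, 1, 3]
After 9 (swap(3, 1)): [0, 4, 5, 2, 1, 3]
After 10 (reverse(0, 4)): [1, 2, 5, 4, 0, 3]
After 11 (swap(4, 3)): [1, 2, 5, 0, 4, 3]
After 12 (swap(0, 4)): [4, 2, 5, 0, 1, 3]
After 13 (rotate_left(0, 5, k=4)): [1, 3, 4, 2, 5, 0]
After 14 (swap(0, 5)): [0, 3, 4, 2, 5, 1]

Answer: 0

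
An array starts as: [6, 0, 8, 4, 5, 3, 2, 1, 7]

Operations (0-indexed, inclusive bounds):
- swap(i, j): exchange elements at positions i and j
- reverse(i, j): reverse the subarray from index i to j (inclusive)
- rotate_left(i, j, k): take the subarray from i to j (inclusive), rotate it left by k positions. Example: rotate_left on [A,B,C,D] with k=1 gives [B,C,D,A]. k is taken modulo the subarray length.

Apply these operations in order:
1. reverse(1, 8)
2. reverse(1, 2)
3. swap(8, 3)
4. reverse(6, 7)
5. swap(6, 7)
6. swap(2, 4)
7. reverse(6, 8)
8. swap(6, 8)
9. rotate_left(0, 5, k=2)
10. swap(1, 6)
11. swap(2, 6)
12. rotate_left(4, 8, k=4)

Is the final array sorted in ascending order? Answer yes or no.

Answer: no

Derivation:
After 1 (reverse(1, 8)): [6, 7, 1, 2, 3, 5, 4, 8, 0]
After 2 (reverse(1, 2)): [6, 1, 7, 2, 3, 5, 4, 8, 0]
After 3 (swap(8, 3)): [6, 1, 7, 0, 3, 5, 4, 8, 2]
After 4 (reverse(6, 7)): [6, 1, 7, 0, 3, 5, 8, 4, 2]
After 5 (swap(6, 7)): [6, 1, 7, 0, 3, 5, 4, 8, 2]
After 6 (swap(2, 4)): [6, 1, 3, 0, 7, 5, 4, 8, 2]
After 7 (reverse(6, 8)): [6, 1, 3, 0, 7, 5, 2, 8, 4]
After 8 (swap(6, 8)): [6, 1, 3, 0, 7, 5, 4, 8, 2]
After 9 (rotate_left(0, 5, k=2)): [3, 0, 7, 5, 6, 1, 4, 8, 2]
After 10 (swap(1, 6)): [3, 4, 7, 5, 6, 1, 0, 8, 2]
After 11 (swap(2, 6)): [3, 4, 0, 5, 6, 1, 7, 8, 2]
After 12 (rotate_left(4, 8, k=4)): [3, 4, 0, 5, 2, 6, 1, 7, 8]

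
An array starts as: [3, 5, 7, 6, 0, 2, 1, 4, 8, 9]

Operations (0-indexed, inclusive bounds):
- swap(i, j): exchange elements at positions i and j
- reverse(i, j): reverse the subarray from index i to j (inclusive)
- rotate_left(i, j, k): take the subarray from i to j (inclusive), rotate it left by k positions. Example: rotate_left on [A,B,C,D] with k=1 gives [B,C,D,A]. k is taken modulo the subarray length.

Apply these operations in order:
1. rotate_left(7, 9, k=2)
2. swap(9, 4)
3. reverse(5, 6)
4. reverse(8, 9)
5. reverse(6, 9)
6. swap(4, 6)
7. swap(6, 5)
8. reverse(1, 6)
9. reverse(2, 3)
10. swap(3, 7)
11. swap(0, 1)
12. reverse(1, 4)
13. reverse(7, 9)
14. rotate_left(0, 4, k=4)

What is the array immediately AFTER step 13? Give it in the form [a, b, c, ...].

Answer: [1, 6, 0, 4, 3, 7, 5, 2, 9, 8]

Derivation:
After 1 (rotate_left(7, 9, k=2)): [3, 5, 7, 6, 0, 2, 1, 9, 4, 8]
After 2 (swap(9, 4)): [3, 5, 7, 6, 8, 2, 1, 9, 4, 0]
After 3 (reverse(5, 6)): [3, 5, 7, 6, 8, 1, 2, 9, 4, 0]
After 4 (reverse(8, 9)): [3, 5, 7, 6, 8, 1, 2, 9, 0, 4]
After 5 (reverse(6, 9)): [3, 5, 7, 6, 8, 1, 4, 0, 9, 2]
After 6 (swap(4, 6)): [3, 5, 7, 6, 4, 1, 8, 0, 9, 2]
After 7 (swap(6, 5)): [3, 5, 7, 6, 4, 8, 1, 0, 9, 2]
After 8 (reverse(1, 6)): [3, 1, 8, 4, 6, 7, 5, 0, 9, 2]
After 9 (reverse(2, 3)): [3, 1, 4, 8, 6, 7, 5, 0, 9, 2]
After 10 (swap(3, 7)): [3, 1, 4, 0, 6, 7, 5, 8, 9, 2]
After 11 (swap(0, 1)): [1, 3, 4, 0, 6, 7, 5, 8, 9, 2]
After 12 (reverse(1, 4)): [1, 6, 0, 4, 3, 7, 5, 8, 9, 2]
After 13 (reverse(7, 9)): [1, 6, 0, 4, 3, 7, 5, 2, 9, 8]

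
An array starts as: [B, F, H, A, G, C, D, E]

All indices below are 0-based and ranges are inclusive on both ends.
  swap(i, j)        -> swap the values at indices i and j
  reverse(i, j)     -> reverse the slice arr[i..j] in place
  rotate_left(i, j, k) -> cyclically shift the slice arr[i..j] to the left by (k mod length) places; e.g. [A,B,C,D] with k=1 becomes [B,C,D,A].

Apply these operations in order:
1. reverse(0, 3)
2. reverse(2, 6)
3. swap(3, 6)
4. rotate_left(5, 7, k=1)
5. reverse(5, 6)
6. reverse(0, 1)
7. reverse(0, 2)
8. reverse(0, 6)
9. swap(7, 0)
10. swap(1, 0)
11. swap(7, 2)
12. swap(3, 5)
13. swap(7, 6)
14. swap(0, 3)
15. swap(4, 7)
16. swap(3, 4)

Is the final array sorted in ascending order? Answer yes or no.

After 1 (reverse(0, 3)): [A, H, F, B, G, C, D, E]
After 2 (reverse(2, 6)): [A, H, D, C, G, B, F, E]
After 3 (swap(3, 6)): [A, H, D, F, G, B, C, E]
After 4 (rotate_left(5, 7, k=1)): [A, H, D, F, G, C, E, B]
After 5 (reverse(5, 6)): [A, H, D, F, G, E, C, B]
After 6 (reverse(0, 1)): [H, A, D, F, G, E, C, B]
After 7 (reverse(0, 2)): [D, A, H, F, G, E, C, B]
After 8 (reverse(0, 6)): [C, E, G, F, H, A, D, B]
After 9 (swap(7, 0)): [B, E, G, F, H, A, D, C]
After 10 (swap(1, 0)): [E, B, G, F, H, A, D, C]
After 11 (swap(7, 2)): [E, B, C, F, H, A, D, G]
After 12 (swap(3, 5)): [E, B, C, A, H, F, D, G]
After 13 (swap(7, 6)): [E, B, C, A, H, F, G, D]
After 14 (swap(0, 3)): [A, B, C, E, H, F, G, D]
After 15 (swap(4, 7)): [A, B, C, E, D, F, G, H]
After 16 (swap(3, 4)): [A, B, C, D, E, F, G, H]

Answer: yes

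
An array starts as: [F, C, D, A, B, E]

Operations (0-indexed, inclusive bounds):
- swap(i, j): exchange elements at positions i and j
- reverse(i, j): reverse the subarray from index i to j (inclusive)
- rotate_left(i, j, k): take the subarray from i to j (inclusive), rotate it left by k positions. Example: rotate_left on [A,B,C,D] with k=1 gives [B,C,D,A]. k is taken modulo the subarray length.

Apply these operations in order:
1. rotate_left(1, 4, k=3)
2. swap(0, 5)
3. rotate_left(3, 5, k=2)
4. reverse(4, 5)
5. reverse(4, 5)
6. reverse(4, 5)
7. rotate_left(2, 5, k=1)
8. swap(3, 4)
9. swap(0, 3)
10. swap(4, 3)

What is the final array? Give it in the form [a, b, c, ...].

Answer: [D, B, F, A, E, C]

Derivation:
After 1 (rotate_left(1, 4, k=3)): [F, B, C, D, A, E]
After 2 (swap(0, 5)): [E, B, C, D, A, F]
After 3 (rotate_left(3, 5, k=2)): [E, B, C, F, D, A]
After 4 (reverse(4, 5)): [E, B, C, F, A, D]
After 5 (reverse(4, 5)): [E, B, C, F, D, A]
After 6 (reverse(4, 5)): [E, B, C, F, A, D]
After 7 (rotate_left(2, 5, k=1)): [E, B, F, A, D, C]
After 8 (swap(3, 4)): [E, B, F, D, A, C]
After 9 (swap(0, 3)): [D, B, F, E, A, C]
After 10 (swap(4, 3)): [D, B, F, A, E, C]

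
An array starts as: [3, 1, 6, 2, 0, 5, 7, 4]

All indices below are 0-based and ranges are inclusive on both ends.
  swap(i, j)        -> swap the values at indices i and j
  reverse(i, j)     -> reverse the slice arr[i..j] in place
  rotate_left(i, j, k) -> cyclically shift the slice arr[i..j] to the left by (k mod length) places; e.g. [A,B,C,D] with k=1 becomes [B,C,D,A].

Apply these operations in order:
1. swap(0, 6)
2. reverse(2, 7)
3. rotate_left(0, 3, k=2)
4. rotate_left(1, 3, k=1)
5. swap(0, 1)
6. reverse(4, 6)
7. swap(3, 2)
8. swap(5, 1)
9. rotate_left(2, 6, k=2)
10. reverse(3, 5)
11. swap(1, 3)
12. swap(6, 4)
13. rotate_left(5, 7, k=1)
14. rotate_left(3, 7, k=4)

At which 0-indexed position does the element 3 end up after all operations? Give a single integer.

After 1 (swap(0, 6)): [7, 1, 6, 2, 0, 5, 3, 4]
After 2 (reverse(2, 7)): [7, 1, 4, 3, 5, 0, 2, 6]
After 3 (rotate_left(0, 3, k=2)): [4, 3, 7, 1, 5, 0, 2, 6]
After 4 (rotate_left(1, 3, k=1)): [4, 7, 1, 3, 5, 0, 2, 6]
After 5 (swap(0, 1)): [7, 4, 1, 3, 5, 0, 2, 6]
After 6 (reverse(4, 6)): [7, 4, 1, 3, 2, 0, 5, 6]
After 7 (swap(3, 2)): [7, 4, 3, 1, 2, 0, 5, 6]
After 8 (swap(5, 1)): [7, 0, 3, 1, 2, 4, 5, 6]
After 9 (rotate_left(2, 6, k=2)): [7, 0, 2, 4, 5, 3, 1, 6]
After 10 (reverse(3, 5)): [7, 0, 2, 3, 5, 4, 1, 6]
After 11 (swap(1, 3)): [7, 3, 2, 0, 5, 4, 1, 6]
After 12 (swap(6, 4)): [7, 3, 2, 0, 1, 4, 5, 6]
After 13 (rotate_left(5, 7, k=1)): [7, 3, 2, 0, 1, 5, 6, 4]
After 14 (rotate_left(3, 7, k=4)): [7, 3, 2, 4, 0, 1, 5, 6]

Answer: 1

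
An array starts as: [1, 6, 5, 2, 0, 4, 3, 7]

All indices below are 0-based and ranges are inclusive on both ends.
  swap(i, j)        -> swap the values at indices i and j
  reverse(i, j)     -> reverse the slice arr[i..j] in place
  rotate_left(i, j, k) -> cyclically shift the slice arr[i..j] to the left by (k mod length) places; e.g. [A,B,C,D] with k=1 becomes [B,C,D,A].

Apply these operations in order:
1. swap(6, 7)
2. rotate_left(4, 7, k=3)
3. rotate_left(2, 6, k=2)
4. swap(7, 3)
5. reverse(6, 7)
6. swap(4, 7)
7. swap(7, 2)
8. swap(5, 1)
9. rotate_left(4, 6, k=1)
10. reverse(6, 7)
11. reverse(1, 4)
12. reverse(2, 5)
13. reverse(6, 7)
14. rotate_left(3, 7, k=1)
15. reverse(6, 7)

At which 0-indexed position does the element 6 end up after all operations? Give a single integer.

Answer: 1

Derivation:
After 1 (swap(6, 7)): [1, 6, 5, 2, 0, 4, 7, 3]
After 2 (rotate_left(4, 7, k=3)): [1, 6, 5, 2, 3, 0, 4, 7]
After 3 (rotate_left(2, 6, k=2)): [1, 6, 3, 0, 4, 5, 2, 7]
After 4 (swap(7, 3)): [1, 6, 3, 7, 4, 5, 2, 0]
After 5 (reverse(6, 7)): [1, 6, 3, 7, 4, 5, 0, 2]
After 6 (swap(4, 7)): [1, 6, 3, 7, 2, 5, 0, 4]
After 7 (swap(7, 2)): [1, 6, 4, 7, 2, 5, 0, 3]
After 8 (swap(5, 1)): [1, 5, 4, 7, 2, 6, 0, 3]
After 9 (rotate_left(4, 6, k=1)): [1, 5, 4, 7, 6, 0, 2, 3]
After 10 (reverse(6, 7)): [1, 5, 4, 7, 6, 0, 3, 2]
After 11 (reverse(1, 4)): [1, 6, 7, 4, 5, 0, 3, 2]
After 12 (reverse(2, 5)): [1, 6, 0, 5, 4, 7, 3, 2]
After 13 (reverse(6, 7)): [1, 6, 0, 5, 4, 7, 2, 3]
After 14 (rotate_left(3, 7, k=1)): [1, 6, 0, 4, 7, 2, 3, 5]
After 15 (reverse(6, 7)): [1, 6, 0, 4, 7, 2, 5, 3]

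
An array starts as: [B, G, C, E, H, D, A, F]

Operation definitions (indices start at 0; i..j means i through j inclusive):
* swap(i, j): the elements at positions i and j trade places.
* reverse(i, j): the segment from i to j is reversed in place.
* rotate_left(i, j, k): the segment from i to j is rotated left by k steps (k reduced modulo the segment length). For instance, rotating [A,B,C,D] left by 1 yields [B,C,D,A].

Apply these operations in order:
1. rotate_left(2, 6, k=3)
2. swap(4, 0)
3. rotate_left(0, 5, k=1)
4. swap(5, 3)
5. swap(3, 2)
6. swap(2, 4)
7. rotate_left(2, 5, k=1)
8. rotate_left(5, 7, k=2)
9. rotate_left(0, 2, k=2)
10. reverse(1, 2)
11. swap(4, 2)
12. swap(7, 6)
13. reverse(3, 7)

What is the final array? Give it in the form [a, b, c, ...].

Answer: [A, D, B, E, H, F, G, C]

Derivation:
After 1 (rotate_left(2, 6, k=3)): [B, G, D, A, C, E, H, F]
After 2 (swap(4, 0)): [C, G, D, A, B, E, H, F]
After 3 (rotate_left(0, 5, k=1)): [G, D, A, B, E, C, H, F]
After 4 (swap(5, 3)): [G, D, A, C, E, B, H, F]
After 5 (swap(3, 2)): [G, D, C, A, E, B, H, F]
After 6 (swap(2, 4)): [G, D, E, A, C, B, H, F]
After 7 (rotate_left(2, 5, k=1)): [G, D, A, C, B, E, H, F]
After 8 (rotate_left(5, 7, k=2)): [G, D, A, C, B, F, E, H]
After 9 (rotate_left(0, 2, k=2)): [A, G, D, C, B, F, E, H]
After 10 (reverse(1, 2)): [A, D, G, C, B, F, E, H]
After 11 (swap(4, 2)): [A, D, B, C, G, F, E, H]
After 12 (swap(7, 6)): [A, D, B, C, G, F, H, E]
After 13 (reverse(3, 7)): [A, D, B, E, H, F, G, C]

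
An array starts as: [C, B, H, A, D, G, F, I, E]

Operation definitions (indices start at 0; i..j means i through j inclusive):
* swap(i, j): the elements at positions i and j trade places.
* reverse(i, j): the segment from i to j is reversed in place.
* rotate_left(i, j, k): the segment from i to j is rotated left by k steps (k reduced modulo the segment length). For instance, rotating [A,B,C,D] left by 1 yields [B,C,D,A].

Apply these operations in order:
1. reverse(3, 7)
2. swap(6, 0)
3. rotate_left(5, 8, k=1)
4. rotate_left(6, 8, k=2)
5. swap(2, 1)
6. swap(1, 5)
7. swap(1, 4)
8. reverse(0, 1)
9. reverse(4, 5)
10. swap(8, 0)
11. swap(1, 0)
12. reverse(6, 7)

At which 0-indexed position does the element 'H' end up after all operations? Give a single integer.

After 1 (reverse(3, 7)): [C, B, H, I, F, G, D, A, E]
After 2 (swap(6, 0)): [D, B, H, I, F, G, C, A, E]
After 3 (rotate_left(5, 8, k=1)): [D, B, H, I, F, C, A, E, G]
After 4 (rotate_left(6, 8, k=2)): [D, B, H, I, F, C, G, A, E]
After 5 (swap(2, 1)): [D, H, B, I, F, C, G, A, E]
After 6 (swap(1, 5)): [D, C, B, I, F, H, G, A, E]
After 7 (swap(1, 4)): [D, F, B, I, C, H, G, A, E]
After 8 (reverse(0, 1)): [F, D, B, I, C, H, G, A, E]
After 9 (reverse(4, 5)): [F, D, B, I, H, C, G, A, E]
After 10 (swap(8, 0)): [E, D, B, I, H, C, G, A, F]
After 11 (swap(1, 0)): [D, E, B, I, H, C, G, A, F]
After 12 (reverse(6, 7)): [D, E, B, I, H, C, A, G, F]

Answer: 4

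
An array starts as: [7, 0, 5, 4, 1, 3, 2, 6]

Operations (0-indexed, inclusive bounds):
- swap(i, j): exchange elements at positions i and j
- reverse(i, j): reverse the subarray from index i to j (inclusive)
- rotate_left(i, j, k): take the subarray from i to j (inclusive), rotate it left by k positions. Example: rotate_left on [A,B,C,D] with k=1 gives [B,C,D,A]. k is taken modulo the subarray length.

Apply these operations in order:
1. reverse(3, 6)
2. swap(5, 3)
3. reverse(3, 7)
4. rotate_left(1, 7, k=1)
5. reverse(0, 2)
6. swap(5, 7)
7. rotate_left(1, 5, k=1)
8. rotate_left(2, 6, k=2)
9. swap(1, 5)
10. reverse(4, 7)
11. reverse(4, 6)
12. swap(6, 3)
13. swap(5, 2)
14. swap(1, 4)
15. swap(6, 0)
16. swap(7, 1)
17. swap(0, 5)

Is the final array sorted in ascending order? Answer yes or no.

Answer: yes

Derivation:
After 1 (reverse(3, 6)): [7, 0, 5, 2, 3, 1, 4, 6]
After 2 (swap(5, 3)): [7, 0, 5, 1, 3, 2, 4, 6]
After 3 (reverse(3, 7)): [7, 0, 5, 6, 4, 2, 3, 1]
After 4 (rotate_left(1, 7, k=1)): [7, 5, 6, 4, 2, 3, 1, 0]
After 5 (reverse(0, 2)): [6, 5, 7, 4, 2, 3, 1, 0]
After 6 (swap(5, 7)): [6, 5, 7, 4, 2, 0, 1, 3]
After 7 (rotate_left(1, 5, k=1)): [6, 7, 4, 2, 0, 5, 1, 3]
After 8 (rotate_left(2, 6, k=2)): [6, 7, 0, 5, 1, 4, 2, 3]
After 9 (swap(1, 5)): [6, 4, 0, 5, 1, 7, 2, 3]
After 10 (reverse(4, 7)): [6, 4, 0, 5, 3, 2, 7, 1]
After 11 (reverse(4, 6)): [6, 4, 0, 5, 7, 2, 3, 1]
After 12 (swap(6, 3)): [6, 4, 0, 3, 7, 2, 5, 1]
After 13 (swap(5, 2)): [6, 4, 2, 3, 7, 0, 5, 1]
After 14 (swap(1, 4)): [6, 7, 2, 3, 4, 0, 5, 1]
After 15 (swap(6, 0)): [5, 7, 2, 3, 4, 0, 6, 1]
After 16 (swap(7, 1)): [5, 1, 2, 3, 4, 0, 6, 7]
After 17 (swap(0, 5)): [0, 1, 2, 3, 4, 5, 6, 7]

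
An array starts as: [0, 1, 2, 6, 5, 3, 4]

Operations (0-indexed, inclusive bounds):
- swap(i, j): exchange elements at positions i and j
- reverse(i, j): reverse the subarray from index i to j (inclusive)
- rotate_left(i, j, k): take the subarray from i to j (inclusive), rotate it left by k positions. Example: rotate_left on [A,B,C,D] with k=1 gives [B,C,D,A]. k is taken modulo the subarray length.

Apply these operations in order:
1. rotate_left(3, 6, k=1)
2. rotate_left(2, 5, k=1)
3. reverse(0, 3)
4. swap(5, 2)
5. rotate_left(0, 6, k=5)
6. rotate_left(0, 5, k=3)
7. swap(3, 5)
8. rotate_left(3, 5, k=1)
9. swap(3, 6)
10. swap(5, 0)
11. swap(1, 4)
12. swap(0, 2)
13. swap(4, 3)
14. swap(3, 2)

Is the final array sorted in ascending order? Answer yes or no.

After 1 (rotate_left(3, 6, k=1)): [0, 1, 2, 5, 3, 4, 6]
After 2 (rotate_left(2, 5, k=1)): [0, 1, 5, 3, 4, 2, 6]
After 3 (reverse(0, 3)): [3, 5, 1, 0, 4, 2, 6]
After 4 (swap(5, 2)): [3, 5, 2, 0, 4, 1, 6]
After 5 (rotate_left(0, 6, k=5)): [1, 6, 3, 5, 2, 0, 4]
After 6 (rotate_left(0, 5, k=3)): [5, 2, 0, 1, 6, 3, 4]
After 7 (swap(3, 5)): [5, 2, 0, 3, 6, 1, 4]
After 8 (rotate_left(3, 5, k=1)): [5, 2, 0, 6, 1, 3, 4]
After 9 (swap(3, 6)): [5, 2, 0, 4, 1, 3, 6]
After 10 (swap(5, 0)): [3, 2, 0, 4, 1, 5, 6]
After 11 (swap(1, 4)): [3, 1, 0, 4, 2, 5, 6]
After 12 (swap(0, 2)): [0, 1, 3, 4, 2, 5, 6]
After 13 (swap(4, 3)): [0, 1, 3, 2, 4, 5, 6]
After 14 (swap(3, 2)): [0, 1, 2, 3, 4, 5, 6]

Answer: yes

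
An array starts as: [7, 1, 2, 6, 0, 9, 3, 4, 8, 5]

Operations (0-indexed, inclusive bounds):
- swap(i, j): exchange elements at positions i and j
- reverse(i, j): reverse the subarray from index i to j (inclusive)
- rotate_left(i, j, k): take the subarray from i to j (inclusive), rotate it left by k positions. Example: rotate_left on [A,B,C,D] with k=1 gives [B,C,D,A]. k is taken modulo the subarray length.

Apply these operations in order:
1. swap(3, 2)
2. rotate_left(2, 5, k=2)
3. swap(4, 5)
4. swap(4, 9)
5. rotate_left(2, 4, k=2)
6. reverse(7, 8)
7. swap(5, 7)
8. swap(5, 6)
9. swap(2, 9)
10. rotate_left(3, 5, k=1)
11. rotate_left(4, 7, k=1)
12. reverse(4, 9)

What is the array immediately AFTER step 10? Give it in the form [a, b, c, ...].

Answer: [7, 1, 2, 9, 3, 0, 8, 6, 4, 5]

Derivation:
After 1 (swap(3, 2)): [7, 1, 6, 2, 0, 9, 3, 4, 8, 5]
After 2 (rotate_left(2, 5, k=2)): [7, 1, 0, 9, 6, 2, 3, 4, 8, 5]
After 3 (swap(4, 5)): [7, 1, 0, 9, 2, 6, 3, 4, 8, 5]
After 4 (swap(4, 9)): [7, 1, 0, 9, 5, 6, 3, 4, 8, 2]
After 5 (rotate_left(2, 4, k=2)): [7, 1, 5, 0, 9, 6, 3, 4, 8, 2]
After 6 (reverse(7, 8)): [7, 1, 5, 0, 9, 6, 3, 8, 4, 2]
After 7 (swap(5, 7)): [7, 1, 5, 0, 9, 8, 3, 6, 4, 2]
After 8 (swap(5, 6)): [7, 1, 5, 0, 9, 3, 8, 6, 4, 2]
After 9 (swap(2, 9)): [7, 1, 2, 0, 9, 3, 8, 6, 4, 5]
After 10 (rotate_left(3, 5, k=1)): [7, 1, 2, 9, 3, 0, 8, 6, 4, 5]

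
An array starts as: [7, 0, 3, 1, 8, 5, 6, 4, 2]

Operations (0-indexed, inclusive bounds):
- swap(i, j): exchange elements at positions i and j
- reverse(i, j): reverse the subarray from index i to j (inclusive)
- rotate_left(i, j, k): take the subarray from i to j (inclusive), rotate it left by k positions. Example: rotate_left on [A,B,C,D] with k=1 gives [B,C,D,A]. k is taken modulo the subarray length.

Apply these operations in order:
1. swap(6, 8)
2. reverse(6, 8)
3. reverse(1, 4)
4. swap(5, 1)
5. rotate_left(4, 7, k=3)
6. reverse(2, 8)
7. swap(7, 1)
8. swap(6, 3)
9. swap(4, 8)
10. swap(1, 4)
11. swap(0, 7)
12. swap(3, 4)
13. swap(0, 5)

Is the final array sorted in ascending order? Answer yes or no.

After 1 (swap(6, 8)): [7, 0, 3, 1, 8, 5, 2, 4, 6]
After 2 (reverse(6, 8)): [7, 0, 3, 1, 8, 5, 6, 4, 2]
After 3 (reverse(1, 4)): [7, 8, 1, 3, 0, 5, 6, 4, 2]
After 4 (swap(5, 1)): [7, 5, 1, 3, 0, 8, 6, 4, 2]
After 5 (rotate_left(4, 7, k=3)): [7, 5, 1, 3, 4, 0, 8, 6, 2]
After 6 (reverse(2, 8)): [7, 5, 2, 6, 8, 0, 4, 3, 1]
After 7 (swap(7, 1)): [7, 3, 2, 6, 8, 0, 4, 5, 1]
After 8 (swap(6, 3)): [7, 3, 2, 4, 8, 0, 6, 5, 1]
After 9 (swap(4, 8)): [7, 3, 2, 4, 1, 0, 6, 5, 8]
After 10 (swap(1, 4)): [7, 1, 2, 4, 3, 0, 6, 5, 8]
After 11 (swap(0, 7)): [5, 1, 2, 4, 3, 0, 6, 7, 8]
After 12 (swap(3, 4)): [5, 1, 2, 3, 4, 0, 6, 7, 8]
After 13 (swap(0, 5)): [0, 1, 2, 3, 4, 5, 6, 7, 8]

Answer: yes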